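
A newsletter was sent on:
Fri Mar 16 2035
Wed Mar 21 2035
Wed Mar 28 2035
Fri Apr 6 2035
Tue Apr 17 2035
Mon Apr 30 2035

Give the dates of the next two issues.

Tue May 15 2035, Fri Jun 1 2035

Intervals are 5, 7, 9, 11, 13 days — an arithmetic progression with common difference 2.
Next gap: 15 days. Mon Apr 30 2035 + 15 days = Tue May 15 2035.
Next gap: 17 days. Tue May 15 2035 + 17 days = Fri Jun 1 2035.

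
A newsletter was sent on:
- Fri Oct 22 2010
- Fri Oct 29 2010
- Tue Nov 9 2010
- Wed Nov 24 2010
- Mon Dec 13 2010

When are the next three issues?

Wed Jan 5 2011, Tue Feb 1 2011, Fri Mar 4 2011

Intervals are 7, 11, 15, 19 days — an arithmetic progression with common difference 4.
Next gap: 23 days. Mon Dec 13 2010 + 23 days = Wed Jan 5 2011.
Next gap: 27 days. Wed Jan 5 2011 + 27 days = Tue Feb 1 2011.
Next gap: 31 days. Tue Feb 1 2011 + 31 days = Fri Mar 4 2011.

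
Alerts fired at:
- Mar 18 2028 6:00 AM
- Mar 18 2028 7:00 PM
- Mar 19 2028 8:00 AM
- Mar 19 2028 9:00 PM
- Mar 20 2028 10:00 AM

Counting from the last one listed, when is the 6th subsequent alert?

The interval is a steady 13 hours (13, 13, 13, 13).
Mar 20 2028 10:00 AM + 13 h = Mar 20 2028 11:00 PM.
Mar 20 2028 11:00 PM + 13 h = Mar 21 2028 12:00 PM.
Mar 21 2028 12:00 PM + 13 h = Mar 22 2028 1:00 AM.
Mar 22 2028 1:00 AM + 13 h = Mar 22 2028 2:00 PM.
Mar 22 2028 2:00 PM + 13 h = Mar 23 2028 3:00 AM.
Mar 23 2028 3:00 AM + 13 h = Mar 23 2028 4:00 PM.

Mar 23 2028 4:00 PM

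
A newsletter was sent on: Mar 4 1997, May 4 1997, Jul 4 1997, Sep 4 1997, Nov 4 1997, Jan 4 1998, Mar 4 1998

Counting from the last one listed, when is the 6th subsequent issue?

Mar 4 1999

Each date is the 4th; the gaps (61, 61, 62, 61, 61, 59) track the month lengths.
The rule is the 4th of every 2 months.
May 1998: May 4 1998.
Next: July 1998 → Jul 4 1998.
September 1998: Sep 4 1998.
Next: November 1998 → Nov 4 1998.
Next: January 1999 → Jan 4 1999.
March 1999: Mar 4 1999.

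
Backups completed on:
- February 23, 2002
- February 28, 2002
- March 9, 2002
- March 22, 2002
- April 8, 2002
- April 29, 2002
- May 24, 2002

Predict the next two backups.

June 22, 2002; July 25, 2002

Gaps: 5, 9, 13, 17, 21, 25 days — each gap is 4 larger than the previous one.
Next gap: 29 days. May 24, 2002 + 29 days = June 22, 2002.
Next gap: 33 days. June 22, 2002 + 33 days = July 25, 2002.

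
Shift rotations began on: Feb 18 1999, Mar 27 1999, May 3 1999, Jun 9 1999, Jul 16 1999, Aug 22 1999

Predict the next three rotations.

Gaps between consecutive events: 37, 37, 37, 37, 37 days — a constant 37-day interval.
Aug 22 1999 + 37 days = Sep 28 1999.
Sep 28 1999 + 37 days = Nov 4 1999.
Nov 4 1999 + 37 days = Dec 11 1999.

Sep 28 1999, Nov 4 1999, Dec 11 1999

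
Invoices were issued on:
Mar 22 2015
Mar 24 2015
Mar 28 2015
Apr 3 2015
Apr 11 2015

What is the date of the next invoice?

The spacing grows by 2 each time: 2, 4, 6, 8 days.
Next gap: 10 days. Apr 11 2015 + 10 days = Apr 21 2015.

Apr 21 2015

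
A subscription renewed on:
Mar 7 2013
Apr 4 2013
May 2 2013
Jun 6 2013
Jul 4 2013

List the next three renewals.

All dates are Thursdays, 28, 28, 35, 28 days apart.
Specifically, the 1st Thursday of each month.
1st Thursday of August 2013: Aug 1 2013.
September 2013 — 1st Thursday is Sep 5 2013.
October 2013 — 1st Thursday is Oct 3 2013.

Aug 1 2013, Sep 5 2013, Oct 3 2013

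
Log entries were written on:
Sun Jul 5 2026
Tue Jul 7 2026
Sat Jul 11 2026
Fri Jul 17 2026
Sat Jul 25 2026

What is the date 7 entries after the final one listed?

Sat Nov 14 2026

Intervals are 2, 4, 6, 8 days — an arithmetic progression with common difference 2.
Next gap: 10 days. Sat Jul 25 2026 + 10 days = Tue Aug 4 2026.
Next gap: 12 days. Tue Aug 4 2026 + 12 days = Sun Aug 16 2026.
Next gap: 14 days. Sun Aug 16 2026 + 14 days = Sun Aug 30 2026.
Next gap: 16 days. Sun Aug 30 2026 + 16 days = Tue Sep 15 2026.
Next gap: 18 days. Tue Sep 15 2026 + 18 days = Sat Oct 3 2026.
Next gap: 20 days. Sat Oct 3 2026 + 20 days = Fri Oct 23 2026.
Next gap: 22 days. Fri Oct 23 2026 + 22 days = Sat Nov 14 2026.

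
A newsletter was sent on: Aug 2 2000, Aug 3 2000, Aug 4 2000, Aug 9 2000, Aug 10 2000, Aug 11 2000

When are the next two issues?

The gap pattern 1, 1, 5, 1, 1 repeats every 3 events.
These are the Wednesdays, Thursdays and Fridays of each week.
The following Wednesday is Aug 16 2000.
The following Thursday is Aug 17 2000.

Aug 16 2000, Aug 17 2000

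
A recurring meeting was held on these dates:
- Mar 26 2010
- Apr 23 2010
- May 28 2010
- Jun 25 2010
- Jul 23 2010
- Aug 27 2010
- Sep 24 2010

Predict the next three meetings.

Oct 22 2010, Nov 26 2010, Dec 24 2010

Gaps: 28, 35, 28, 28, 35, 28 days — a mix of 28 and 35. Every date is a Friday.
Each is the 4th Friday of its month.
October 2010 — 4th Friday is Oct 22 2010.
November 2010 — 4th Friday is Nov 26 2010.
December 2010 — 4th Friday is Dec 24 2010.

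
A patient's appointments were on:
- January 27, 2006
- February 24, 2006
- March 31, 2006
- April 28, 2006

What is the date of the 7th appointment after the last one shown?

Every date is a Friday; gaps 28, 35, 28 days.
Each is the last Friday of its month (at least one falls on the 29th or later, ruling out '4th Friday').
Last Friday of May 2006: May 26, 2006.
Last Friday of June 2006: June 30, 2006.
Last Friday of July 2006: July 28, 2006.
Last Friday of August 2006: August 25, 2006.
Last Friday of September 2006: September 29, 2006.
October 2006 ends with Friday October 27, 2006.
Last Friday of November 2006: November 24, 2006.

November 24, 2006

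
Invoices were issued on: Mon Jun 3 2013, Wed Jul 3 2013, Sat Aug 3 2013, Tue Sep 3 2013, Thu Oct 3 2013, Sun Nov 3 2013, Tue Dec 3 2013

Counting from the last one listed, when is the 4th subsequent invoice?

Each date is the 3rd; the gaps (30, 31, 31, 30, 31, 30) track the month lengths.
The rule is the 3rd of each month.
January 2014: Fri Jan 3 2014.
Next: February 2014 → Mon Feb 3 2014.
Next: March 2014 → Mon Mar 3 2014.
Next: April 2014 → Thu Apr 3 2014.

Thu Apr 3 2014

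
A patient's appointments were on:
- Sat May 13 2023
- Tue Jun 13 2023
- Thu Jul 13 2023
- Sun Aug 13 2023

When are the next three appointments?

Gaps: 31, 30, 31 days — not constant. Every event is on the 13th of the month.
Pattern: the 13th of each month.
September 2023: Wed Sep 13 2023.
Next: October 2023 → Fri Oct 13 2023.
November 2023: Mon Nov 13 2023.

Wed Sep 13 2023, Fri Oct 13 2023, Mon Nov 13 2023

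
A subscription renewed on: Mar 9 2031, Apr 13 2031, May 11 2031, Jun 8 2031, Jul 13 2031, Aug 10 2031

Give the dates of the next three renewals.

Sep 14 2031, Oct 12 2031, Nov 9 2031

Gaps: 35, 28, 28, 35, 28 days — a mix of 28 and 35. Every date is a Sunday.
Each is the 2nd Sunday of its month.
2nd Sunday of September 2031: Sep 14 2031.
October 2031 — 2nd Sunday is Oct 12 2031.
2nd Sunday of November 2031: Nov 9 2031.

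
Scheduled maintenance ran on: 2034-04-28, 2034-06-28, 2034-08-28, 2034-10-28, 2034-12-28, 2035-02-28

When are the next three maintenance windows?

Each date is the 28th; the gaps (61, 61, 61, 61, 62) track the month lengths.
The rule is the 28th of every 2 months.
Next: April 2035 → 2035-04-28.
June 2035: 2035-06-28.
Next: August 2035 → 2035-08-28.

2035-04-28, 2035-06-28, 2035-08-28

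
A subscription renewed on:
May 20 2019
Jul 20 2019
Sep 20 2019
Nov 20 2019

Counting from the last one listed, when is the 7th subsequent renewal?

Jan 20 2021

The day-of-month is always 20 (61, 62, 61 days between events).
So this recurs on the 20th of every 2 months.
January 2020: Jan 20 2020.
Next: March 2020 → Mar 20 2020.
May 2020: May 20 2020.
Next: July 2020 → Jul 20 2020.
September 2020: Sep 20 2020.
Next: November 2020 → Nov 20 2020.
Next: January 2021 → Jan 20 2021.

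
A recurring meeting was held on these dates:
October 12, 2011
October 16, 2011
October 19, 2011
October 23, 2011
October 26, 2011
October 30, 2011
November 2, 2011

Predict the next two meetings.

Gaps: 4, 3, 4, 3, 4, 3 days — not constant, but cyclic with period 2.
The events fall on every Wednesday and Sunday.
The following Sunday is November 6, 2011.
The following Wednesday is November 9, 2011.

November 6, 2011; November 9, 2011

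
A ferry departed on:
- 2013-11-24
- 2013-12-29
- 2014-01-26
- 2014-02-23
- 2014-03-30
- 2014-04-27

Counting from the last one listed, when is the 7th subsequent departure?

2014-11-30

These are Sundays with 35, 28, 28, 35, 28-day gaps.
Each is the final Sunday of its month — 2013-12-29 is past the 28th, so '4th Sunday' doesn't fit.
May 2014 ends with Sunday 2014-05-25.
Last Sunday of June 2014: 2014-06-29.
Last Sunday of July 2014: 2014-07-27.
Last Sunday of August 2014: 2014-08-31.
Last Sunday of September 2014: 2014-09-28.
October 2014 ends with Sunday 2014-10-26.
Last Sunday of November 2014: 2014-11-30.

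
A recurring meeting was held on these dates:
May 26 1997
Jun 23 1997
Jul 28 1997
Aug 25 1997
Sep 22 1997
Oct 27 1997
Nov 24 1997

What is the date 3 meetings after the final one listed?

Gaps: 28, 35, 28, 28, 35, 28 days — a mix of 28 and 35. Every date is a Monday.
Each is the 4th Monday of its month.
4th Monday of December 1997: Dec 22 1997.
January 1998 — 4th Monday is Jan 26 1998.
4th Monday of February 1998: Feb 23 1998.

Feb 23 1998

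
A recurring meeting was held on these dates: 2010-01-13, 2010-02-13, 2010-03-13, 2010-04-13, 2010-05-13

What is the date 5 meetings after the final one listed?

The day-of-month is always 13 (31, 28, 31, 30 days between events).
So this recurs on the 13th of each month.
June 2010: 2010-06-13.
July 2010: 2010-07-13.
August 2010: 2010-08-13.
Next: September 2010 → 2010-09-13.
October 2010: 2010-10-13.

2010-10-13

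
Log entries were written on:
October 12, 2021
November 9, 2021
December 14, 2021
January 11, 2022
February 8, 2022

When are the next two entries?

March 8, 2022; April 12, 2022

All dates are Tuesdays, 28, 35, 28, 28 days apart.
Specifically, the 2nd Tuesday of each month.
2nd Tuesday of March 2022: March 8, 2022.
2nd Tuesday of April 2022: April 12, 2022.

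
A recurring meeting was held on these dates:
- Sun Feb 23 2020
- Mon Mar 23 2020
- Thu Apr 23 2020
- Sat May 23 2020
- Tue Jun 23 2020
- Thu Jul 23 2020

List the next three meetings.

Gaps: 29, 31, 30, 31, 30 days — not constant. Every event is on the 23rd of the month.
Pattern: the 23rd of each month.
Next: August 2020 → Sun Aug 23 2020.
Next: September 2020 → Wed Sep 23 2020.
Next: October 2020 → Fri Oct 23 2020.

Sun Aug 23 2020, Wed Sep 23 2020, Fri Oct 23 2020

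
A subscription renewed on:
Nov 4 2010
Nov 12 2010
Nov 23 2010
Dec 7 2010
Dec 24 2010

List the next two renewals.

Jan 13 2011, Feb 5 2011

The spacing grows by 3 each time: 8, 11, 14, 17 days.
Next gap: 20 days. Dec 24 2010 + 20 days = Jan 13 2011.
Next gap: 23 days. Jan 13 2011 + 23 days = Feb 5 2011.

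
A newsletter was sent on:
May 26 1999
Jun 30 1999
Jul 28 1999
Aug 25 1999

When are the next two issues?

Every date is a Wednesday; gaps 35, 28, 28 days.
Each is the last Wednesday of its month (at least one falls on the 29th or later, ruling out '4th Wednesday').
Last Wednesday of September 1999: Sep 29 1999.
October 1999 ends with Wednesday Oct 27 1999.

Sep 29 1999, Oct 27 1999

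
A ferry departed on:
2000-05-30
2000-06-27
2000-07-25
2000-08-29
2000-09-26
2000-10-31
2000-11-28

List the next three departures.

Every date is a Tuesday; gaps 28, 28, 35, 28, 35, 28 days.
Each is the last Tuesday of its month (at least one falls on the 29th or later, ruling out '4th Tuesday').
December 2000 ends with Tuesday 2000-12-26.
Last Tuesday of January 2001: 2001-01-30.
Last Tuesday of February 2001: 2001-02-27.

2000-12-26, 2001-01-30, 2001-02-27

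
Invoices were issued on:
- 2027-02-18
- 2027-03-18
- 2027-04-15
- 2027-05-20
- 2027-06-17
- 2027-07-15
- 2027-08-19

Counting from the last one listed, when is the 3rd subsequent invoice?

All dates are Thursdays, 28, 28, 35, 28, 28, 35 days apart.
Specifically, the 3rd Thursday of each month.
September 2027 — 3rd Thursday is 2027-09-16.
October 2027 — 3rd Thursday is 2027-10-21.
November 2027 — 3rd Thursday is 2027-11-18.

2027-11-18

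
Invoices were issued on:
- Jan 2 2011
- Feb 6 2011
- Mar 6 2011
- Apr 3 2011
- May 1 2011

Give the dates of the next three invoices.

Jun 5 2011, Jul 3 2011, Aug 7 2011

These are Sundays at 28- or 35-day spacing (35, 28, 28, 28).
The pattern: 1st Sunday of the month.
June 2011 — 1st Sunday is Jun 5 2011.
July 2011 — 1st Sunday is Jul 3 2011.
1st Sunday of August 2011: Aug 7 2011.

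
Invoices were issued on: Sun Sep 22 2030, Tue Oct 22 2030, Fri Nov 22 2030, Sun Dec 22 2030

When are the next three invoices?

Each date is the 22nd; the gaps (30, 31, 30) track the month lengths.
The rule is the 22nd of each month.
January 2031: Wed Jan 22 2031.
Next: February 2031 → Sat Feb 22 2031.
March 2031: Sat Mar 22 2031.

Wed Jan 22 2031, Sat Feb 22 2031, Sat Mar 22 2031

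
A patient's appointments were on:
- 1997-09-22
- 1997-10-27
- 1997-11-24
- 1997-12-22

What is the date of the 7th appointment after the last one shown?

1998-07-27

All dates are Mondays, 35, 28, 28 days apart.
Specifically, the 4th Monday of each month.
January 1998 — 4th Monday is 1998-01-26.
February 1998 — 4th Monday is 1998-02-23.
4th Monday of March 1998: 1998-03-23.
April 1998 — 4th Monday is 1998-04-27.
May 1998 — 4th Monday is 1998-05-25.
4th Monday of June 1998: 1998-06-22.
July 1998 — 4th Monday is 1998-07-27.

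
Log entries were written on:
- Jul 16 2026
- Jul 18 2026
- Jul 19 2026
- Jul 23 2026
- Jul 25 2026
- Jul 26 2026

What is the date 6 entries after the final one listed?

The gap pattern 2, 1, 4, 2, 1 repeats every 3 events.
These are the Thursdays, Saturdays and Sundays of each week.
The following Thursday is Jul 30 2026.
The following Saturday is Aug 1 2026.
Next Sunday: Aug 2 2026.
The following Thursday is Aug 6 2026.
Next Saturday: Aug 8 2026.
Next Sunday: Aug 9 2026.

Aug 9 2026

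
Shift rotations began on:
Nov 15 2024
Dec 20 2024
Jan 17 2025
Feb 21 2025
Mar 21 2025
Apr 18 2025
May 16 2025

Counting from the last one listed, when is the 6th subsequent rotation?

Gaps: 35, 28, 35, 28, 28, 28 days — a mix of 28 and 35. Every date is a Friday.
Each is the 3rd Friday of its month.
June 2025 — 3rd Friday is Jun 20 2025.
3rd Friday of July 2025: Jul 18 2025.
3rd Friday of August 2025: Aug 15 2025.
3rd Friday of September 2025: Sep 19 2025.
3rd Friday of October 2025: Oct 17 2025.
3rd Friday of November 2025: Nov 21 2025.

Nov 21 2025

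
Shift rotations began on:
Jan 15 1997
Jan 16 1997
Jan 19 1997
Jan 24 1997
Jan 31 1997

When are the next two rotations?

Feb 9 1997, Feb 20 1997

Gaps: 1, 3, 5, 7 days — each gap is 2 larger than the previous one.
Next gap: 9 days. Jan 31 1997 + 9 days = Feb 9 1997.
Next gap: 11 days. Feb 9 1997 + 11 days = Feb 20 1997.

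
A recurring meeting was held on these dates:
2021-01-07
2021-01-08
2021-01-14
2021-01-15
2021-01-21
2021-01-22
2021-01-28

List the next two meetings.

2021-01-29, 2021-02-04

The gap pattern 1, 6, 1, 6, 1, 6 repeats every 2 events.
These are the Thursdays and Fridays of each week.
Next Friday: 2021-01-29.
The following Thursday is 2021-02-04.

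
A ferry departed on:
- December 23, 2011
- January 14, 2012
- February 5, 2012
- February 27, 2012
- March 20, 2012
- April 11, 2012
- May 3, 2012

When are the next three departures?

Gaps between consecutive events: 22, 22, 22, 22, 22, 22 days — a constant 22-day interval.
May 3, 2012 + 22 days = May 25, 2012.
May 25, 2012 + 22 days = June 16, 2012.
June 16, 2012 + 22 days = July 8, 2012.

May 25, 2012; June 16, 2012; July 8, 2012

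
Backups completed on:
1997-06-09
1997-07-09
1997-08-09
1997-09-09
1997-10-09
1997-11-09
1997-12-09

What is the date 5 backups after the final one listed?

1998-05-09

The day-of-month is always 9 (30, 31, 31, 30, 31, 30 days between events).
So this recurs on the 9th of each month.
Next: January 1998 → 1998-01-09.
Next: February 1998 → 1998-02-09.
March 1998: 1998-03-09.
Next: April 1998 → 1998-04-09.
May 1998: 1998-05-09.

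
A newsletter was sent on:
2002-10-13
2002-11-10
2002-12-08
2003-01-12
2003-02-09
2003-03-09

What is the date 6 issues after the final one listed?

All dates are Sundays, 28, 28, 35, 28, 28 days apart.
Specifically, the 2nd Sunday of each month.
2nd Sunday of April 2003: 2003-04-13.
2nd Sunday of May 2003: 2003-05-11.
2nd Sunday of June 2003: 2003-06-08.
July 2003 — 2nd Sunday is 2003-07-13.
2nd Sunday of August 2003: 2003-08-10.
September 2003 — 2nd Sunday is 2003-09-14.

2003-09-14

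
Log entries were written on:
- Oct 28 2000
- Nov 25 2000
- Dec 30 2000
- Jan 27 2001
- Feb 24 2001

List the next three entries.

Every date is a Saturday; gaps 28, 35, 28, 28 days.
Each is the last Saturday of its month (at least one falls on the 29th or later, ruling out '4th Saturday').
March 2001 ends with Saturday Mar 31 2001.
April 2001 ends with Saturday Apr 28 2001.
May 2001 ends with Saturday May 26 2001.

Mar 31 2001, Apr 28 2001, May 26 2001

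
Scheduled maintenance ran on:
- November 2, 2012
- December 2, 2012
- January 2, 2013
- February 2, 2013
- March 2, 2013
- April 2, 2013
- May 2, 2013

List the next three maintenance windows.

The day-of-month is always 2 (30, 31, 31, 28, 31, 30 days between events).
So this recurs on the 2nd of each month.
June 2013: June 2, 2013.
Next: July 2013 → July 2, 2013.
Next: August 2013 → August 2, 2013.

June 2, 2013; July 2, 2013; August 2, 2013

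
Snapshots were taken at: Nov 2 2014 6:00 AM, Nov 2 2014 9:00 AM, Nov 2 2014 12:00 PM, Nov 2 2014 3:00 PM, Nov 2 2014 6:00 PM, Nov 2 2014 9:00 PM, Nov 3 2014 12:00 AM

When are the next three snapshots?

Spacing: 3, 3, 3, 3, 3, 3 h — constant 3 h.
Nov 3 2014 12:00 AM + 3 h = Nov 3 2014 3:00 AM.
Nov 3 2014 3:00 AM + 3 h = Nov 3 2014 6:00 AM.
Nov 3 2014 6:00 AM + 3 h = Nov 3 2014 9:00 AM.

Nov 3 2014 3:00 AM, Nov 3 2014 6:00 AM, Nov 3 2014 9:00 AM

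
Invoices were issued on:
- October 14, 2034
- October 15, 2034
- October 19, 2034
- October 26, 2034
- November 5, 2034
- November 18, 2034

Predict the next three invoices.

Gaps: 1, 4, 7, 10, 13 days — each gap is 3 larger than the previous one.
Next gap: 16 days. November 18, 2034 + 16 days = December 4, 2034.
Next gap: 19 days. December 4, 2034 + 19 days = December 23, 2034.
Next gap: 22 days. December 23, 2034 + 22 days = January 14, 2035.

December 4, 2034; December 23, 2034; January 14, 2035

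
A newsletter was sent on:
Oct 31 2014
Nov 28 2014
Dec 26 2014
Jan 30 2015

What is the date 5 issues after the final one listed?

These are Fridays with 28, 28, 35-day gaps.
Each is the final Friday of its month — Oct 31 2014 is past the 28th, so '4th Friday' doesn't fit.
Last Friday of February 2015: Feb 27 2015.
Last Friday of March 2015: Mar 27 2015.
April 2015 ends with Friday Apr 24 2015.
Last Friday of May 2015: May 29 2015.
June 2015 ends with Friday Jun 26 2015.

Jun 26 2015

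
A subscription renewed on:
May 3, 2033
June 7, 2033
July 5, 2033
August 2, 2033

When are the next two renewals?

Gaps: 35, 28, 28 days — a mix of 28 and 35. Every date is a Tuesday.
Each is the 1st Tuesday of its month.
1st Tuesday of September 2033: September 6, 2033.
October 2033 — 1st Tuesday is October 4, 2033.

September 6, 2033; October 4, 2033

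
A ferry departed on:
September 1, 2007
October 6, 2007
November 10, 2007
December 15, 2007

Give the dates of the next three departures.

January 19, 2008; February 23, 2008; March 29, 2008

The spacing is 35, 35, 35 days — always 35 days.
December 15, 2007 + 35 days = January 19, 2008.
January 19, 2008 + 35 days = February 23, 2008.
February 23, 2008 + 35 days = March 29, 2008.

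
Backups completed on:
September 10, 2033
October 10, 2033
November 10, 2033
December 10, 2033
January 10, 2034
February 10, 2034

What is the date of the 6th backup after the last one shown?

Each date is the 10th; the gaps (30, 31, 30, 31, 31) track the month lengths.
The rule is the 10th of each month.
March 2034: March 10, 2034.
Next: April 2034 → April 10, 2034.
May 2034: May 10, 2034.
June 2034: June 10, 2034.
July 2034: July 10, 2034.
Next: August 2034 → August 10, 2034.

August 10, 2034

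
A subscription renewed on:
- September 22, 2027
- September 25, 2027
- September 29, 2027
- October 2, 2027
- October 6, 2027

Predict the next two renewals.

Gaps: 3, 4, 3, 4 days — not constant, but cyclic with period 2.
The events fall on every Wednesday and Saturday.
Next Saturday: October 9, 2027.
The following Wednesday is October 13, 2027.

October 9, 2027; October 13, 2027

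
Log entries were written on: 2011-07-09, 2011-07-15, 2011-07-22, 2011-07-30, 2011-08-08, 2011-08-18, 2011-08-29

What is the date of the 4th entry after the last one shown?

2011-10-22

Intervals are 6, 7, 8, 9, 10, 11 days — an arithmetic progression with common difference 1.
Next gap: 12 days. 2011-08-29 + 12 days = 2011-09-10.
Next gap: 13 days. 2011-09-10 + 13 days = 2011-09-23.
Next gap: 14 days. 2011-09-23 + 14 days = 2011-10-07.
Next gap: 15 days. 2011-10-07 + 15 days = 2011-10-22.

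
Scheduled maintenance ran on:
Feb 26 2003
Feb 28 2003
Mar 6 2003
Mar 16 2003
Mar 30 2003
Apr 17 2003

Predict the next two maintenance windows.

Gaps: 2, 6, 10, 14, 18 days — each gap is 4 larger than the previous one.
Next gap: 22 days. Apr 17 2003 + 22 days = May 9 2003.
Next gap: 26 days. May 9 2003 + 26 days = Jun 4 2003.

May 9 2003, Jun 4 2003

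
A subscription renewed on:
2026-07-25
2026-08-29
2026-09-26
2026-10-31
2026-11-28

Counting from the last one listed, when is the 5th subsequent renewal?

These are Saturdays with 35, 28, 35, 28-day gaps.
Each is the final Saturday of its month — 2026-08-29 is past the 28th, so '4th Saturday' doesn't fit.
December 2026 ends with Saturday 2026-12-26.
Last Saturday of January 2027: 2027-01-30.
February 2027 ends with Saturday 2027-02-27.
Last Saturday of March 2027: 2027-03-27.
April 2027 ends with Saturday 2027-04-24.

2027-04-24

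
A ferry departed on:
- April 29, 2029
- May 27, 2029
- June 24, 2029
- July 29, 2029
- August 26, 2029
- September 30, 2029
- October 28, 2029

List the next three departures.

November 25, 2029; December 30, 2029; January 27, 2030

These are Sundays with 28, 28, 35, 28, 35, 28-day gaps.
Each is the final Sunday of its month — April 29, 2029 is past the 28th, so '4th Sunday' doesn't fit.
November 2029 ends with Sunday November 25, 2029.
December 2029 ends with Sunday December 30, 2029.
January 2030 ends with Sunday January 27, 2030.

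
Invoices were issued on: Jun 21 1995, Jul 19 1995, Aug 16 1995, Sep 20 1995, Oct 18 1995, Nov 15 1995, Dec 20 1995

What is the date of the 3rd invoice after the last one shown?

Mar 20 1996

Gaps: 28, 28, 35, 28, 28, 35 days — a mix of 28 and 35. Every date is a Wednesday.
Each is the 3rd Wednesday of its month.
January 1996 — 3rd Wednesday is Jan 17 1996.
3rd Wednesday of February 1996: Feb 21 1996.
March 1996 — 3rd Wednesday is Mar 20 1996.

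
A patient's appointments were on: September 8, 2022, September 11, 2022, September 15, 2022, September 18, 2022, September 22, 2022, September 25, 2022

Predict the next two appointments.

The gap pattern 3, 4, 3, 4, 3 repeats every 2 events.
These are the Thursdays and Sundays of each week.
Next Thursday: September 29, 2022.
The following Sunday is October 2, 2022.

September 29, 2022; October 2, 2022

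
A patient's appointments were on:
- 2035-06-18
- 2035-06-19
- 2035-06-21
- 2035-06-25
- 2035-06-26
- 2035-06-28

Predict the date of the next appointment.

2035-07-02

Every event lands on a Monday or Tuesday or Thursday (gaps cycle 1, 2, 4, 1, 2).
So the schedule is: every Monday, Tuesday and Thursday.
Next Monday: 2035-07-02.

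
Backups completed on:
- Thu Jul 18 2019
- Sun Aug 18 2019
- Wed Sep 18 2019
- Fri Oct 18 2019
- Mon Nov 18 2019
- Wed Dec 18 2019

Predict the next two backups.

Sat Jan 18 2020, Tue Feb 18 2020

The day-of-month is always 18 (31, 31, 30, 31, 30 days between events).
So this recurs on the 18th of each month.
Next: January 2020 → Sat Jan 18 2020.
February 2020: Tue Feb 18 2020.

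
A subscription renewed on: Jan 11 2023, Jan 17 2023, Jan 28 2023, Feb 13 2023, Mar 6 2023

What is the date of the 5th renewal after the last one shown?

The spacing grows by 5 each time: 6, 11, 16, 21 days.
Next gap: 26 days. Mar 6 2023 + 26 days = Apr 1 2023.
Next gap: 31 days. Apr 1 2023 + 31 days = May 2 2023.
Next gap: 36 days. May 2 2023 + 36 days = Jun 7 2023.
Next gap: 41 days. Jun 7 2023 + 41 days = Jul 18 2023.
Next gap: 46 days. Jul 18 2023 + 46 days = Sep 2 2023.

Sep 2 2023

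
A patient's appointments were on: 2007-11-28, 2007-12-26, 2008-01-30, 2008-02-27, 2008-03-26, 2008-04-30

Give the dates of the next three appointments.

These are Wednesdays with 28, 35, 28, 28, 35-day gaps.
Each is the final Wednesday of its month — 2008-01-30 is past the 28th, so '4th Wednesday' doesn't fit.
May 2008 ends with Wednesday 2008-05-28.
June 2008 ends with Wednesday 2008-06-25.
July 2008 ends with Wednesday 2008-07-30.

2008-05-28, 2008-06-25, 2008-07-30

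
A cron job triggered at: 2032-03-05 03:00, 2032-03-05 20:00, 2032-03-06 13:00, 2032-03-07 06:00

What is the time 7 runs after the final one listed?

2032-03-12 05:00

Spacing: 17, 17, 17 h — constant 17 h.
2032-03-07 06:00 + 17 h = 2032-03-07 23:00.
2032-03-07 23:00 + 17 h = 2032-03-08 16:00.
2032-03-08 16:00 + 17 h = 2032-03-09 09:00.
2032-03-09 09:00 + 17 h = 2032-03-10 02:00.
2032-03-10 02:00 + 17 h = 2032-03-10 19:00.
2032-03-10 19:00 + 17 h = 2032-03-11 12:00.
2032-03-11 12:00 + 17 h = 2032-03-12 05:00.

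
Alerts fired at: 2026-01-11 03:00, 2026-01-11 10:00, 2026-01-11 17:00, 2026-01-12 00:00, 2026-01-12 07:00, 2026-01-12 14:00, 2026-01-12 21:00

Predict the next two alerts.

Gaps: 7, 7, 7, 7, 7, 7 hours — each event is 7 hours after the previous one.
2026-01-12 21:00 + 7 h = 2026-01-13 04:00.
2026-01-13 04:00 + 7 h = 2026-01-13 11:00.

2026-01-13 04:00, 2026-01-13 11:00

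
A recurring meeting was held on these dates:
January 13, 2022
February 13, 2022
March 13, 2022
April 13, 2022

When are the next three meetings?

May 13, 2022; June 13, 2022; July 13, 2022

The day-of-month is always 13 (31, 28, 31 days between events).
So this recurs on the 13th of each month.
Next: May 2022 → May 13, 2022.
June 2022: June 13, 2022.
July 2022: July 13, 2022.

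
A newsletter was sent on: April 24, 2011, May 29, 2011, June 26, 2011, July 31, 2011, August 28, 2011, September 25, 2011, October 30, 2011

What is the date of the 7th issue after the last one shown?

All Sundays; the gaps (35, 28, 35, 28, 28, 35) vary with month length.
This is the last Sunday of each month.
November 2011 ends with Sunday November 27, 2011.
Last Sunday of December 2011: December 25, 2011.
Last Sunday of January 2012: January 29, 2012.
February 2012 ends with Sunday February 26, 2012.
March 2012 ends with Sunday March 25, 2012.
Last Sunday of April 2012: April 29, 2012.
May 2012 ends with Sunday May 27, 2012.

May 27, 2012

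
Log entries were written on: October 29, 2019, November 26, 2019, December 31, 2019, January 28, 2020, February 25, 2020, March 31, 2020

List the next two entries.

All Tuesdays; the gaps (28, 35, 28, 28, 35) vary with month length.
This is the last Tuesday of each month.
Last Tuesday of April 2020: April 28, 2020.
Last Tuesday of May 2020: May 26, 2020.

April 28, 2020; May 26, 2020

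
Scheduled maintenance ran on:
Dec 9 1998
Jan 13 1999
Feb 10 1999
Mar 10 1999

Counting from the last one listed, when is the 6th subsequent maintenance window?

All dates are Wednesdays, 35, 28, 28 days apart.
Specifically, the 2nd Wednesday of each month.
April 1999 — 2nd Wednesday is Apr 14 1999.
2nd Wednesday of May 1999: May 12 1999.
2nd Wednesday of June 1999: Jun 9 1999.
July 1999 — 2nd Wednesday is Jul 14 1999.
2nd Wednesday of August 1999: Aug 11 1999.
September 1999 — 2nd Wednesday is Sep 8 1999.

Sep 8 1999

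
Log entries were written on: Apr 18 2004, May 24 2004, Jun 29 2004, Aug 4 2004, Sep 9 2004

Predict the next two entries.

Gaps between consecutive events: 36, 36, 36, 36 days — a constant 36-day interval.
Sep 9 2004 + 36 days = Oct 15 2004.
Oct 15 2004 + 36 days = Nov 20 2004.

Oct 15 2004, Nov 20 2004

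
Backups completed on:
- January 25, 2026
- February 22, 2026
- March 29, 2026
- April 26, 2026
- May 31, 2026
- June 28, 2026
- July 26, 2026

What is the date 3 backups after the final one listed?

October 25, 2026

These are Sundays with 28, 35, 28, 35, 28, 28-day gaps.
Each is the final Sunday of its month — March 29, 2026 is past the 28th, so '4th Sunday' doesn't fit.
Last Sunday of August 2026: August 30, 2026.
Last Sunday of September 2026: September 27, 2026.
October 2026 ends with Sunday October 25, 2026.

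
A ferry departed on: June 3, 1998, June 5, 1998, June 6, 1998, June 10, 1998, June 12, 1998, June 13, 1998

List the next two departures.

Every event lands on a Wednesday or Friday or Saturday (gaps cycle 2, 1, 4, 2, 1).
So the schedule is: every Wednesday, Friday and Saturday.
The following Wednesday is June 17, 1998.
Next Friday: June 19, 1998.

June 17, 1998; June 19, 1998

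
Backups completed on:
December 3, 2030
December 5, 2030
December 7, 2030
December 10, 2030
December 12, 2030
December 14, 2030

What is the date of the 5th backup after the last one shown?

Every event lands on a Tuesday or Thursday or Saturday (gaps cycle 2, 2, 3, 2, 2).
So the schedule is: every Tuesday, Thursday and Saturday.
Next Tuesday: December 17, 2030.
The following Thursday is December 19, 2030.
The following Saturday is December 21, 2030.
Next Tuesday: December 24, 2030.
Next Thursday: December 26, 2030.

December 26, 2030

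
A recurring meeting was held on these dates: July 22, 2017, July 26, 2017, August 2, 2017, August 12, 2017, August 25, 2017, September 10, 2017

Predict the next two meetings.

September 29, 2017; October 21, 2017

Gaps: 4, 7, 10, 13, 16 days — each gap is 3 larger than the previous one.
Next gap: 19 days. September 10, 2017 + 19 days = September 29, 2017.
Next gap: 22 days. September 29, 2017 + 22 days = October 21, 2017.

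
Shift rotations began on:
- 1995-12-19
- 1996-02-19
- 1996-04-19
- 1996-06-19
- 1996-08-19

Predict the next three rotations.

1996-10-19, 1996-12-19, 1997-02-19

Each date is the 19th; the gaps (62, 60, 61, 61) track the month lengths.
The rule is the 19th of every 2 months.
October 1996: 1996-10-19.
December 1996: 1996-12-19.
Next: February 1997 → 1997-02-19.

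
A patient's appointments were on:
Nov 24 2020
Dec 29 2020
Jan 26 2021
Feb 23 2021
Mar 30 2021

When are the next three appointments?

Every date is a Tuesday; gaps 35, 28, 28, 35 days.
Each is the last Tuesday of its month (at least one falls on the 29th or later, ruling out '4th Tuesday').
Last Tuesday of April 2021: Apr 27 2021.
May 2021 ends with Tuesday May 25 2021.
June 2021 ends with Tuesday Jun 29 2021.

Apr 27 2021, May 25 2021, Jun 29 2021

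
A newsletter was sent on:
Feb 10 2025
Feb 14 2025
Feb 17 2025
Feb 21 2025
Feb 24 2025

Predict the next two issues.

Feb 28 2025, Mar 3 2025

The gap pattern 4, 3, 4, 3 repeats every 2 events.
These are the Mondays and Fridays of each week.
The following Friday is Feb 28 2025.
Next Monday: Mar 3 2025.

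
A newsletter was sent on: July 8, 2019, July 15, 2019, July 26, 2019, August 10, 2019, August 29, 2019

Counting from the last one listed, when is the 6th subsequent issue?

Gaps: 7, 11, 15, 19 days — each gap is 4 larger than the previous one.
Next gap: 23 days. August 29, 2019 + 23 days = September 21, 2019.
Next gap: 27 days. September 21, 2019 + 27 days = October 18, 2019.
Next gap: 31 days. October 18, 2019 + 31 days = November 18, 2019.
Next gap: 35 days. November 18, 2019 + 35 days = December 23, 2019.
Next gap: 39 days. December 23, 2019 + 39 days = January 31, 2020.
Next gap: 43 days. January 31, 2020 + 43 days = March 14, 2020.

March 14, 2020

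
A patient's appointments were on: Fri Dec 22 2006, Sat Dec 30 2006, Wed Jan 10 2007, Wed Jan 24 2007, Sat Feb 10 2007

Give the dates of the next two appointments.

Gaps: 8, 11, 14, 17 days — each gap is 3 larger than the previous one.
Next gap: 20 days. Sat Feb 10 2007 + 20 days = Fri Mar 2 2007.
Next gap: 23 days. Fri Mar 2 2007 + 23 days = Sun Mar 25 2007.

Fri Mar 2 2007, Sun Mar 25 2007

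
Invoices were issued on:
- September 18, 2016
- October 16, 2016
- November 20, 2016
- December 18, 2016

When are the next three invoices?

January 15, 2017; February 19, 2017; March 19, 2017

All dates are Sundays, 28, 35, 28 days apart.
Specifically, the 3rd Sunday of each month.
3rd Sunday of January 2017: January 15, 2017.
February 2017 — 3rd Sunday is February 19, 2017.
3rd Sunday of March 2017: March 19, 2017.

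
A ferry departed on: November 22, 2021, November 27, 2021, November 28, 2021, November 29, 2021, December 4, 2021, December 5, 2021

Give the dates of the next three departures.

The gap pattern 5, 1, 1, 5, 1 repeats every 3 events.
These are the Mondays, Saturdays and Sundays of each week.
Next Monday: December 6, 2021.
The following Saturday is December 11, 2021.
The following Sunday is December 12, 2021.

December 6, 2021; December 11, 2021; December 12, 2021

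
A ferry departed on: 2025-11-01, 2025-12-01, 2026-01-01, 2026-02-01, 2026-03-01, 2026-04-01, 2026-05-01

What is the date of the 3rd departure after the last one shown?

Each date is the 1st; the gaps (30, 31, 31, 28, 31, 30) track the month lengths.
The rule is the 1st of each month.
Next: June 2026 → 2026-06-01.
July 2026: 2026-07-01.
August 2026: 2026-08-01.

2026-08-01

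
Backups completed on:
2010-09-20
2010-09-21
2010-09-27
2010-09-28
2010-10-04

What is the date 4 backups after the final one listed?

2010-10-18

Gaps: 1, 6, 1, 6 days — not constant, but cyclic with period 2.
The events fall on every Monday and Tuesday.
The following Tuesday is 2010-10-05.
Next Monday: 2010-10-11.
The following Tuesday is 2010-10-12.
Next Monday: 2010-10-18.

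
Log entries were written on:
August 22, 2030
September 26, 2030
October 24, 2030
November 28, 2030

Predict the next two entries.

December 26, 2030; January 23, 2031

These are Thursdays at 28- or 35-day spacing (35, 28, 35).
The pattern: 4th Thursday of the month.
4th Thursday of December 2030: December 26, 2030.
4th Thursday of January 2031: January 23, 2031.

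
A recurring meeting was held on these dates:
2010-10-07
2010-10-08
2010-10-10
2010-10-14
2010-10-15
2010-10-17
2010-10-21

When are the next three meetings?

Gaps: 1, 2, 4, 1, 2, 4 days — not constant, but cyclic with period 3.
The events fall on every Thursday, Friday and Sunday.
Next Friday: 2010-10-22.
The following Sunday is 2010-10-24.
Next Thursday: 2010-10-28.

2010-10-22, 2010-10-24, 2010-10-28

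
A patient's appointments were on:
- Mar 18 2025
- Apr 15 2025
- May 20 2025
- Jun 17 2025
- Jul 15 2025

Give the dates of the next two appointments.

Gaps: 28, 35, 28, 28 days — a mix of 28 and 35. Every date is a Tuesday.
Each is the 3rd Tuesday of its month.
August 2025 — 3rd Tuesday is Aug 19 2025.
3rd Tuesday of September 2025: Sep 16 2025.

Aug 19 2025, Sep 16 2025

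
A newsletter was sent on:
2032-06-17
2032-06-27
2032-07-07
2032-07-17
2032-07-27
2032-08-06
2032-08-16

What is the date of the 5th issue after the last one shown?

2032-10-05

Every event comes 10 days after the last (10, 10, 10, 10, 10, 10).
2032-08-16 + 10 days = 2032-08-26.
2032-08-26 + 10 days = 2032-09-05.
2032-09-05 + 10 days = 2032-09-15.
2032-09-15 + 10 days = 2032-09-25.
2032-09-25 + 10 days = 2032-10-05.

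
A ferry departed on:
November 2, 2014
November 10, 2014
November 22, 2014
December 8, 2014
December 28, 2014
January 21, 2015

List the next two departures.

The spacing grows by 4 each time: 8, 12, 16, 20, 24 days.
Next gap: 28 days. January 21, 2015 + 28 days = February 18, 2015.
Next gap: 32 days. February 18, 2015 + 32 days = March 22, 2015.

February 18, 2015; March 22, 2015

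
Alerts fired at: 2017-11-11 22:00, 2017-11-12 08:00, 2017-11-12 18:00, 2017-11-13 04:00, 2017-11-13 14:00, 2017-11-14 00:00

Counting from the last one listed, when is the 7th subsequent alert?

Spacing: 10, 10, 10, 10, 10 h — constant 10 h.
2017-11-14 00:00 + 10 h = 2017-11-14 10:00.
2017-11-14 10:00 + 10 h = 2017-11-14 20:00.
2017-11-14 20:00 + 10 h = 2017-11-15 06:00.
2017-11-15 06:00 + 10 h = 2017-11-15 16:00.
2017-11-15 16:00 + 10 h = 2017-11-16 02:00.
2017-11-16 02:00 + 10 h = 2017-11-16 12:00.
2017-11-16 12:00 + 10 h = 2017-11-16 22:00.

2017-11-16 22:00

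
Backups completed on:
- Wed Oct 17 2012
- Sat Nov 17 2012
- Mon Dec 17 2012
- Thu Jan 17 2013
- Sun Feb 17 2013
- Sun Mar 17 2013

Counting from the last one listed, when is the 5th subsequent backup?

The day-of-month is always 17 (31, 30, 31, 31, 28 days between events).
So this recurs on the 17th of each month.
April 2013: Wed Apr 17 2013.
Next: May 2013 → Fri May 17 2013.
Next: June 2013 → Mon Jun 17 2013.
July 2013: Wed Jul 17 2013.
August 2013: Sat Aug 17 2013.

Sat Aug 17 2013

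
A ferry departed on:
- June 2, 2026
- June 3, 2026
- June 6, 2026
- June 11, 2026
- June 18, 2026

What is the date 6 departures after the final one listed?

Gaps: 1, 3, 5, 7 days — each gap is 2 larger than the previous one.
Next gap: 9 days. June 18, 2026 + 9 days = June 27, 2026.
Next gap: 11 days. June 27, 2026 + 11 days = July 8, 2026.
Next gap: 13 days. July 8, 2026 + 13 days = July 21, 2026.
Next gap: 15 days. July 21, 2026 + 15 days = August 5, 2026.
Next gap: 17 days. August 5, 2026 + 17 days = August 22, 2026.
Next gap: 19 days. August 22, 2026 + 19 days = September 10, 2026.

September 10, 2026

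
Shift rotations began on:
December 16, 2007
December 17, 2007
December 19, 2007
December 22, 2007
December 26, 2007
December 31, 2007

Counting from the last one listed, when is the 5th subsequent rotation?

The spacing grows by 1 each time: 1, 2, 3, 4, 5 days.
Next gap: 6 days. December 31, 2007 + 6 days = January 6, 2008.
Next gap: 7 days. January 6, 2008 + 7 days = January 13, 2008.
Next gap: 8 days. January 13, 2008 + 8 days = January 21, 2008.
Next gap: 9 days. January 21, 2008 + 9 days = January 30, 2008.
Next gap: 10 days. January 30, 2008 + 10 days = February 9, 2008.

February 9, 2008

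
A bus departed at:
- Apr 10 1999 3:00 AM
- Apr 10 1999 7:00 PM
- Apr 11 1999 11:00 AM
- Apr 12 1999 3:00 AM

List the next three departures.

Spacing: 16, 16, 16 h — constant 16 h.
Apr 12 1999 3:00 AM + 16 h = Apr 12 1999 7:00 PM.
Apr 12 1999 7:00 PM + 16 h = Apr 13 1999 11:00 AM.
Apr 13 1999 11:00 AM + 16 h = Apr 14 1999 3:00 AM.

Apr 12 1999 7:00 PM, Apr 13 1999 11:00 AM, Apr 14 1999 3:00 AM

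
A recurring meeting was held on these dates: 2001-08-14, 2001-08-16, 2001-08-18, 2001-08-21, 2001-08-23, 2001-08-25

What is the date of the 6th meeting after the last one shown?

2001-09-08

Gaps: 2, 2, 3, 2, 2 days — not constant, but cyclic with period 3.
The events fall on every Tuesday, Thursday and Saturday.
Next Tuesday: 2001-08-28.
Next Thursday: 2001-08-30.
The following Saturday is 2001-09-01.
Next Tuesday: 2001-09-04.
Next Thursday: 2001-09-06.
Next Saturday: 2001-09-08.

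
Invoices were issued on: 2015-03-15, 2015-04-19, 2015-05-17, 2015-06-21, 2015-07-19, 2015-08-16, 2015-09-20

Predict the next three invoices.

All dates are Sundays, 35, 28, 35, 28, 28, 35 days apart.
Specifically, the 3rd Sunday of each month.
October 2015 — 3rd Sunday is 2015-10-18.
November 2015 — 3rd Sunday is 2015-11-15.
3rd Sunday of December 2015: 2015-12-20.

2015-10-18, 2015-11-15, 2015-12-20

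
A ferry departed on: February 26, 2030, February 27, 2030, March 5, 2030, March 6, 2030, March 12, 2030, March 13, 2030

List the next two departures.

March 19, 2030; March 20, 2030

The gap pattern 1, 6, 1, 6, 1 repeats every 2 events.
These are the Tuesdays and Wednesdays of each week.
Next Tuesday: March 19, 2030.
Next Wednesday: March 20, 2030.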